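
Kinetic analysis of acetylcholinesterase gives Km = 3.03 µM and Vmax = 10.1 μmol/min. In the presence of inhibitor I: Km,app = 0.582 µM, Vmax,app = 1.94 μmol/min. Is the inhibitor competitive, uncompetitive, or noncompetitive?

Both Km and Vmax decrease by the same factor (~5.21-fold) — characteristic of uncompetitive inhibition.

uncompetitive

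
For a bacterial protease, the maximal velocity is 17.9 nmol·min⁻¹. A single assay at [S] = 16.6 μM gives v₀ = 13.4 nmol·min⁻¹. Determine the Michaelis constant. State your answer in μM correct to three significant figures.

5.57 μM

v/Vmax = 13.4/17.9 = 0.7486 = [S]/(Km+[S]).
So Km + [S] = [S]/0.7486 = 22.17 μM, giving Km = 22.17 − 16.6 = 5.57 μM.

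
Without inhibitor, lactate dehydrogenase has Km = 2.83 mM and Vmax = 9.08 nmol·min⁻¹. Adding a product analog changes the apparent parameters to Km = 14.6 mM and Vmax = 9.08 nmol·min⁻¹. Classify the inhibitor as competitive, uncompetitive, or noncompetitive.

competitive

Km increases (2.83 → 14.6 mM) while Vmax is unchanged — the hallmark of competitive inhibition.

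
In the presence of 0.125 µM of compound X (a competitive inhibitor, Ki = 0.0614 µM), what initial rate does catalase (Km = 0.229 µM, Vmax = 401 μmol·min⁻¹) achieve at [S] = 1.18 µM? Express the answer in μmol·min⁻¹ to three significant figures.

252 μmol·min⁻¹

With α = 1 + [I]/Ki = 1 + 0.125/0.0614 = 3.036, the competitive rate law is v = Vmax[S] / (αKm + [S]).
v = 401×1.18 / (3.036×0.229 + 1.18) = 473.2/1.875 = 252 μmol·min⁻¹.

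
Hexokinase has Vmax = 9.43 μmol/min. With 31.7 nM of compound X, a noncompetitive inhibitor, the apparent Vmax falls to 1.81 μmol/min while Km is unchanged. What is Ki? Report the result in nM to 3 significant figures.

Noncompetitive: Vmax,app = Vmax/α with α = 1 + [I]/Ki.
α = Vmax/Vmax,app = 9.43/1.81 = 5.210.
Since α = 1 + [I]/Ki, [I]/Ki = 5.210 − 1 = 4.210 and Ki = 31.7/4.210 = 7.53 nM.

7.53 nM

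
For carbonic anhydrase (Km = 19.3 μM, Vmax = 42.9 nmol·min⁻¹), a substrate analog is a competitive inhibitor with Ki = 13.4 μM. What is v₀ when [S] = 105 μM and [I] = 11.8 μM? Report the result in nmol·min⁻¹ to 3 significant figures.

α = 1 + [I]/Ki = 1 + 11.8/13.4 = 1.881.
For a competitive inhibitor, Vmax is unchanged and the apparent Km becomes α·Km: Km,app = 36.3 μM, Vmax,app = 42.9 nmol·min⁻¹.
v = Vmax,app·[S]/(Km,app + [S]) = 42.9 × 105/(36.3 + 105) = 31.9 nmol·min⁻¹.

31.9 nmol·min⁻¹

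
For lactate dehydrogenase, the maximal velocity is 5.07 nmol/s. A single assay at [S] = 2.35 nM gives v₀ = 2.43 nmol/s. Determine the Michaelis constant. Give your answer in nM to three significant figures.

v/Vmax = 2.43/5.07 = 0.4793 = [S]/(Km+[S]).
So Km + [S] = [S]/0.4793 = 4.903 nM, giving Km = 4.903 − 2.35 = 2.55 nM.

2.55 nM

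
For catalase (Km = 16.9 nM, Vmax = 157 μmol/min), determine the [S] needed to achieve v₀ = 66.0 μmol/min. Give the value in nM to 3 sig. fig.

The required fractional saturation is v/Vmax = 66.0/157 = 0.4204.
Then [S]/(Km+[S]) = 0.4204 ⇒ [S] = 16.9 × 0.4204/(1 − 0.4204) = 12.3 nM.

12.3 nM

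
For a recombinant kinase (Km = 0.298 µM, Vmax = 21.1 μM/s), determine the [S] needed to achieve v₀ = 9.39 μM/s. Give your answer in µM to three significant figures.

The required fractional saturation is v/Vmax = 9.39/21.1 = 0.4450.
Then [S]/(Km+[S]) = 0.4450 ⇒ [S] = 0.298 × 0.4450/(1 − 0.4450) = 0.239 µM.

0.239 µM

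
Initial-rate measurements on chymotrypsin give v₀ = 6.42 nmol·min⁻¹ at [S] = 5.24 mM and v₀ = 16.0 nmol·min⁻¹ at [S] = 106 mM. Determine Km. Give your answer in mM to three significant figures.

8.92 mM

In reciprocal form, 1/v = (Km/Vmax)·(1/[S]) + 1/Vmax. The two points give (1/[S], 1/v) = (0.1908, 0.1558) and (0.009434, 0.06250).
Slope = (0.1558 − 0.06250)/(0.1908 − 0.009434) = 0.5141; intercept = 0.1558 − 0.5141×0.1908 = 0.05765.
Vmax = 1/intercept = 17.3 nmol·min⁻¹; Km = slope × Vmax = 0.5141 × 17.3 = 8.92 mM.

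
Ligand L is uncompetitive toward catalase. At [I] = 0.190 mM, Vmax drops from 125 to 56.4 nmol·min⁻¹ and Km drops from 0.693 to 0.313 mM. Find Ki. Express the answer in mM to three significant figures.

0.156 mM

Uncompetitive: Vmax,app = Vmax/α (and Km,app = Km/α) with α = 1 + [I]/Ki.
α = Vmax/Vmax,app = 125/56.4 = 2.216.
Ki = [I]/(α − 1) = 0.190/1.216 = 0.156 mM.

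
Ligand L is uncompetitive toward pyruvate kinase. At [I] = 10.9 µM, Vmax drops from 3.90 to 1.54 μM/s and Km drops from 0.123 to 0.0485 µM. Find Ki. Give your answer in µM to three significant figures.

Uncompetitive: Vmax,app = Vmax/α (and Km,app = Km/α) with α = 1 + [I]/Ki.
α = Vmax/Vmax,app = 3.90/1.54 = 2.532.
Ki = [I]/(α − 1) = 10.9/1.532 = 7.11 µM.

7.11 µM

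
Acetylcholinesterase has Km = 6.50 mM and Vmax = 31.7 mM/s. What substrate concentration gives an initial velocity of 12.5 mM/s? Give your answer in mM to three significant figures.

The required fractional saturation is v/Vmax = 12.5/31.7 = 0.3943.
Then [S]/(Km+[S]) = 0.3943 ⇒ [S] = 6.50 × 0.3943/(1 − 0.3943) = 4.23 mM.

4.23 mM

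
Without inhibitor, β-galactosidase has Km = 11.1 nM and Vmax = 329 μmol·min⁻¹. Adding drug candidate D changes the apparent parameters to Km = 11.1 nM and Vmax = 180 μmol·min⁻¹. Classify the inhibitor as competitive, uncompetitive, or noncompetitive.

noncompetitive

Vmax decreases (329 → 180 μmol·min⁻¹) while Km is unchanged — pure noncompetitive inhibition.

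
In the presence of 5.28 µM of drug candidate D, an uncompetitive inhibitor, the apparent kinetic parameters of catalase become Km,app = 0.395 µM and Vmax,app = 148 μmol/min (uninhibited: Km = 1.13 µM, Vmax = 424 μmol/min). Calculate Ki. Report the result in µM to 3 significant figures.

Uncompetitive: Vmax,app = Vmax/α (and Km,app = Km/α) with α = 1 + [I]/Ki.
α = Vmax/Vmax,app = 424/148 = 2.865.
Ki = [I]/(α − 1) = 5.28/1.865 = 2.83 µM.

2.83 µM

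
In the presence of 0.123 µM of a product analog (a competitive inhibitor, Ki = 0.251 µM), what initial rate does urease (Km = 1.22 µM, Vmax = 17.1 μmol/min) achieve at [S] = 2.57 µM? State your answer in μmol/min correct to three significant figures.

α = 1 + [I]/Ki = 1 + 0.123/0.251 = 1.490.
For a competitive inhibitor, Vmax is unchanged and the apparent Km becomes α·Km: Km,app = 1.82 µM, Vmax,app = 17.1 μmol/min.
v = Vmax,app·[S]/(Km,app + [S]) = 17.1 × 2.57/(1.82 + 2.57) = 10.0 μmol/min.

10.0 μmol/min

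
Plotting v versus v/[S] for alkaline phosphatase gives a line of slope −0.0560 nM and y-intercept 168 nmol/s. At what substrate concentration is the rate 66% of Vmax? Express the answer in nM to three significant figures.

0.109 nM

The Eadie–Hofstee slope gives Km = 0.0560 nM (slope = −Km).
v/Vmax = [S]/(Km+[S]) = 0.66 ⇒ [S] = Km·0.66/(1−0.66) = 0.0560 × 1.941 = 0.109 nM.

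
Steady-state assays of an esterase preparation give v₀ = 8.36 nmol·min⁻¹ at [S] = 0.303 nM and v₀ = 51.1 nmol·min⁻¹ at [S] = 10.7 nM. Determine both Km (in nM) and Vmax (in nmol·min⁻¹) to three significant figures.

In reciprocal form, 1/v = (Km/Vmax)·(1/[S]) + 1/Vmax. The two points give (1/[S], 1/v) = (3.300, 0.1196) and (0.09346, 0.01957).
Slope = (0.1196 − 0.01957)/(3.300 − 0.09346) = 0.03120; intercept = 0.1196 − 0.03120×3.300 = 0.01665.
Vmax = 1/intercept = 60.0 nmol·min⁻¹; Km = slope × Vmax = 0.03120 × 60.0 = 1.87 nM.

Km = 1.87 nM; Vmax = 60.0 nmol·min⁻¹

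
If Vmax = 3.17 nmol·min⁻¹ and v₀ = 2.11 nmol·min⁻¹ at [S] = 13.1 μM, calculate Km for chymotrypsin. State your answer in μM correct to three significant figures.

6.58 μM

From v = Vmax[S]/(Km+[S]), Km = [S](Vmax − v)/v.
Km = 13.1 × (3.17 − 2.11) / 2.11 = 13.89/2.11 = 6.58 μM.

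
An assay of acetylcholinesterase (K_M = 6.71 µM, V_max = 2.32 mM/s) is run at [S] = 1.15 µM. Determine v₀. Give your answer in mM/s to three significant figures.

0.339 mM/s

[S]/(Km+[S]) = 1.15/7.860 = 0.1463, the fractional saturation.
v = 0.1463 × Vmax = 0.1463 × 2.32 = 0.339 mM/s.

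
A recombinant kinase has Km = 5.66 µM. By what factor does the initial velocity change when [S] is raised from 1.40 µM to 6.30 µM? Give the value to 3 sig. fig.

2.66

The fractional saturations are [S]/(Km+[S]) = 1.40/7.060 = 0.1983 and 6.30/11.96 = 0.5268.
v₂/v₁ is just their ratio: 0.5268/0.1983 = 2.66.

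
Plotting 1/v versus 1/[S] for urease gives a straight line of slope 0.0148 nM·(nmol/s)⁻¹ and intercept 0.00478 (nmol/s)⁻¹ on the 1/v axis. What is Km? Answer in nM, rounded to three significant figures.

3.10 nM

y-intercept = 1/Vmax ⇒ Vmax = 209 nmol/s; slope = Km/Vmax ⇒ Km = slope × Vmax.
Km = 0.0148 × 209 = 3.10 nM.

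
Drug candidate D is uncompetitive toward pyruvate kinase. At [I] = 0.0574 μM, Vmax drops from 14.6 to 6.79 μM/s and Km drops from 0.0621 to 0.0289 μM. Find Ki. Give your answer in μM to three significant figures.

0.0499 μM

Uncompetitive: Vmax,app = Vmax/α (and Km,app = Km/α) with α = 1 + [I]/Ki.
α = Vmax/Vmax,app = 14.6/6.79 = 2.150.
Since α = 1 + [I]/Ki, [I]/Ki = 2.150 − 1 = 1.150 and Ki = 0.0574/1.150 = 0.0499 μM.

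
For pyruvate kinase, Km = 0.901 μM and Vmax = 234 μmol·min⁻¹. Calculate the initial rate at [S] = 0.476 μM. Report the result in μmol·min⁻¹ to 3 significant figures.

80.9 μmol·min⁻¹

[S]/(Km+[S]) = 0.476/1.377 = 0.3457, the fractional saturation.
v = 0.3457 × Vmax = 0.3457 × 234 = 80.9 μmol·min⁻¹.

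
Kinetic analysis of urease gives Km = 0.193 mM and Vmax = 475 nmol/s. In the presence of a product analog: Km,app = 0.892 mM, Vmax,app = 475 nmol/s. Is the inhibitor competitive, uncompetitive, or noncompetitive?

Km increases (0.193 → 0.892 mM) while Vmax is unchanged — the hallmark of competitive inhibition.

competitive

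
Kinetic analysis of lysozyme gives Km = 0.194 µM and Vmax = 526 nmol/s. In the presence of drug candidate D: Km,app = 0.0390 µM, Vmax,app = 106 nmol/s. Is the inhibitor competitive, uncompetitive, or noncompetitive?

Both Km and Vmax decrease by the same factor (~4.98-fold) — characteristic of uncompetitive inhibition.

uncompetitive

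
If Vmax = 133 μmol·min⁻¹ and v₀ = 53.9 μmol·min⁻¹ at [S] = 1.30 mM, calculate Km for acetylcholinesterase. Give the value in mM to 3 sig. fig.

v/Vmax = 53.9/133 = 0.4053 = [S]/(Km+[S]).
So Km + [S] = [S]/0.4053 = 3.208 mM, giving Km = 3.208 − 1.30 = 1.91 mM.

1.91 mM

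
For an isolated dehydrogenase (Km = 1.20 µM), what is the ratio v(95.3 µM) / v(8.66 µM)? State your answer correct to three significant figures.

The fractional saturations are [S]/(Km+[S]) = 8.66/9.860 = 0.8783 and 95.3/96.50 = 0.9876.
v₂/v₁ is just their ratio: 0.9876/0.8783 = 1.12.

1.12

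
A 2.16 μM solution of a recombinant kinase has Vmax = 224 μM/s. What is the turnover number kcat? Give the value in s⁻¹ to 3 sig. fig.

kcat = Vmax/[E]total = 224 μM/s / 2.16 μM = 104 s⁻¹.

104 s⁻¹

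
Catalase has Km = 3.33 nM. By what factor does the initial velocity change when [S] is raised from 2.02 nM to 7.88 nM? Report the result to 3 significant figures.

1.86

The fractional saturations are [S]/(Km+[S]) = 2.02/5.350 = 0.3776 and 7.88/11.21 = 0.7029.
v₂/v₁ is just their ratio: 0.7029/0.3776 = 1.86.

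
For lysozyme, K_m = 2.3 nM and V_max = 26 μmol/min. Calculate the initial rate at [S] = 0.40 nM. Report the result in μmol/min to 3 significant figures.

3.85 μmol/min

[S]/(Km+[S]) = 0.40/2.700 = 0.1481, the fractional saturation.
v = 0.1481 × Vmax = 0.1481 × 26 = 3.85 μmol/min.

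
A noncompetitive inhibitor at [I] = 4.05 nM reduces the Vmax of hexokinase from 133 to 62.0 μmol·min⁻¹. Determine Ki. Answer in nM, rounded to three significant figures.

Noncompetitive: Vmax,app = Vmax/α with α = 1 + [I]/Ki.
α = Vmax/Vmax,app = 133/62.0 = 2.145.
Since α = 1 + [I]/Ki, [I]/Ki = 2.145 − 1 = 1.145 and Ki = 4.05/1.145 = 3.54 nM.

3.54 nM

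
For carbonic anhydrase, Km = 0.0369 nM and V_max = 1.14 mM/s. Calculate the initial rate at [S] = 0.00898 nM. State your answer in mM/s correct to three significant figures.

v = Vmax·[S]/(Km + [S]) = 1.14 × 0.00898 / (0.0369 + 0.00898)
  = 0.01024 / 0.04588 = 0.223 mM/s.

0.223 mM/s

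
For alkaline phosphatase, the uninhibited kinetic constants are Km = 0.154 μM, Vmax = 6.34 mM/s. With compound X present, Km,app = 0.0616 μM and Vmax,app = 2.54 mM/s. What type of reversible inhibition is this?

uncompetitive

Both Km and Vmax decrease by the same factor (~2.50-fold) — characteristic of uncompetitive inhibition.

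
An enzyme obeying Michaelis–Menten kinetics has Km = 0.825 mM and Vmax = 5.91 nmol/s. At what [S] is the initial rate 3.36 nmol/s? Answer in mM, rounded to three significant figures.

Rearranging v = Vmax[S]/(Km+[S]) gives [S] = Km·v/(Vmax − v).
[S] = 0.825 × 3.36 / (5.91 − 3.36) = 2.772/2.550 = 1.09 mM.

1.09 mM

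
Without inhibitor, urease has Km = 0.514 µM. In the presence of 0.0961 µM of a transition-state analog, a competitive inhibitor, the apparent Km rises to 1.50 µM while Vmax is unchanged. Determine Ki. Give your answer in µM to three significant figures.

Competitive: Km,app = α·Km with α = 1 + [I]/Ki.
α = Km,app/Km = 1.50/0.514 = 2.918.
Since α = 1 + [I]/Ki, [I]/Ki = 2.918 − 1 = 1.918 and Ki = 0.0961/1.918 = 0.0501 µM.

0.0501 µM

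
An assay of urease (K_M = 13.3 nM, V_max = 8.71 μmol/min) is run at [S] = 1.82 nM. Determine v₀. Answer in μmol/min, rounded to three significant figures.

[S]/(Km+[S]) = 1.82/15.12 = 0.1204, the fractional saturation.
v = 0.1204 × Vmax = 0.1204 × 8.71 = 1.05 μmol/min.

1.05 μmol/min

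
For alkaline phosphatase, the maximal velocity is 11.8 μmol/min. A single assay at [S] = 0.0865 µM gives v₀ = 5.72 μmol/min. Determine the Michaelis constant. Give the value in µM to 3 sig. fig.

0.0919 µM

v/Vmax = 5.72/11.8 = 0.4847 = [S]/(Km+[S]).
So Km + [S] = [S]/0.4847 = 0.1784 µM, giving Km = 0.1784 − 0.0865 = 0.0919 µM.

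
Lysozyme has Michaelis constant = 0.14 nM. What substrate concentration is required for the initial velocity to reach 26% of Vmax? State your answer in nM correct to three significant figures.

0.0492 nM

v/Vmax = [S]/(Km+[S]) = 0.26, so [S] = Km·0.26/(1 − 0.26) = 0.14 × 0.3514.
[S] = 0.0492 nM.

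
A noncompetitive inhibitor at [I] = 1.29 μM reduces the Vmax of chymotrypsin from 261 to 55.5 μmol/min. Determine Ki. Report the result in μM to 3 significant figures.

Noncompetitive: Vmax,app = Vmax/α with α = 1 + [I]/Ki.
α = Vmax/Vmax,app = 261/55.5 = 4.703.
Ki = [I]/(α − 1) = 1.29/3.703 = 0.348 μM.

0.348 μM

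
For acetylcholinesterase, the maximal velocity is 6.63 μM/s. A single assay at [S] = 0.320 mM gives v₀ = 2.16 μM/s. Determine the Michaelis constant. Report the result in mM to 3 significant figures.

0.662 mM

From v = Vmax[S]/(Km+[S]), Km = [S](Vmax − v)/v.
Km = 0.320 × (6.63 − 2.16) / 2.16 = 1.430/2.16 = 0.662 mM.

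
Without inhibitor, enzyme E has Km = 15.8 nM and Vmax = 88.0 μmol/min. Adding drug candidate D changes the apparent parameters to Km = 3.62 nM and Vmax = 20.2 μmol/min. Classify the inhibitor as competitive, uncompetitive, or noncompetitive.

uncompetitive

Both Km and Vmax decrease by the same factor (~4.36-fold) — characteristic of uncompetitive inhibition.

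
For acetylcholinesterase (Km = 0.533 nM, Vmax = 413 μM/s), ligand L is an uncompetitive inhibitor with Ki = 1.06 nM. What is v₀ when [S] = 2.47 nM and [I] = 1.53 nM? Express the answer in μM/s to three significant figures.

155 μM/s

With α = 1 + [I]/Ki = 1 + 1.53/1.06 = 2.443, the uncompetitive rate law is v = (Vmax/α)·[S] / (Km/α + [S]).
v = (413/2.443)×2.47 / (0.533/2.443 + 2.47) = 417.5/2.688 = 155 μM/s.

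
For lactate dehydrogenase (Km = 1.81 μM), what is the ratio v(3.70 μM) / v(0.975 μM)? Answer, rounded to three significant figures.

1.92

The fractional saturations are [S]/(Km+[S]) = 0.975/2.785 = 0.3501 and 3.70/5.510 = 0.6715.
v₂/v₁ is just their ratio: 0.6715/0.3501 = 1.92.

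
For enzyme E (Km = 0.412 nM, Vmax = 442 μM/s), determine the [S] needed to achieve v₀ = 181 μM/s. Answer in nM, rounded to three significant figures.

The required fractional saturation is v/Vmax = 181/442 = 0.4095.
Then [S]/(Km+[S]) = 0.4095 ⇒ [S] = 0.412 × 0.4095/(1 − 0.4095) = 0.286 nM.

0.286 nM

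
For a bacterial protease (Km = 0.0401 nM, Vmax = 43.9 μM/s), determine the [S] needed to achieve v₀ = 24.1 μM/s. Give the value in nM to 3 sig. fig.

Rearranging v = Vmax[S]/(Km+[S]) gives [S] = Km·v/(Vmax − v).
[S] = 0.0401 × 24.1 / (43.9 − 24.1) = 0.9664/19.80 = 0.0488 nM.

0.0488 nM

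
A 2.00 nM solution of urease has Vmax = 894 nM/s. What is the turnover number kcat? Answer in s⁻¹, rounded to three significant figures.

kcat = Vmax/[E]total = 894 nM/s / 2.00 nM = 447 s⁻¹.

447 s⁻¹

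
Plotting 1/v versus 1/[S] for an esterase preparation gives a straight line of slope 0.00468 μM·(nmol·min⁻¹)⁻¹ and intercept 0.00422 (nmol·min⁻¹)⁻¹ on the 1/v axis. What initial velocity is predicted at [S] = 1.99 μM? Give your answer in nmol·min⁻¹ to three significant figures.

152 nmol·min⁻¹

The y-intercept is 1/Vmax, so Vmax = 1/0.00422 = 237 nmol·min⁻¹.
The slope is Km/Vmax, so Km = 0.00468 × 237 = 1.11 μM.
Then v = 237 × 1.99/(1.11 + 1.99) = 152 nmol·min⁻¹.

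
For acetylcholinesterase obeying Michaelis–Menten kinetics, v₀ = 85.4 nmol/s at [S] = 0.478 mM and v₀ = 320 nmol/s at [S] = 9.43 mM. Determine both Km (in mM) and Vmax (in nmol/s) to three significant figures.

In reciprocal form, 1/v = (Km/Vmax)·(1/[S]) + 1/Vmax. The two points give (1/[S], 1/v) = (2.092, 0.01171) and (0.1060, 0.003125).
Slope = (0.01171 − 0.003125)/(2.092 − 0.1060) = 0.004323; intercept = 0.01171 − 0.004323×2.092 = 0.002667.
Vmax = 1/intercept = 375 nmol/s; Km = slope × Vmax = 0.004323 × 375 = 1.62 mM.

Km = 1.62 mM; Vmax = 375 nmol/s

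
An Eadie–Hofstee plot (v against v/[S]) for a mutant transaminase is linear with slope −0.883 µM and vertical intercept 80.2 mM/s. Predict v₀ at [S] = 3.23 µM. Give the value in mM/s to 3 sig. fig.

63.0 mM/s

In the Eadie–Hofstee form v = Vmax − Km·(v/[S]), the slope is −Km and the intercept is Vmax, so Km = 0.883 µM and Vmax = 80.2 mM/s.
v = 80.2 × 3.23/(0.883 + 3.23) = 63.0 mM/s.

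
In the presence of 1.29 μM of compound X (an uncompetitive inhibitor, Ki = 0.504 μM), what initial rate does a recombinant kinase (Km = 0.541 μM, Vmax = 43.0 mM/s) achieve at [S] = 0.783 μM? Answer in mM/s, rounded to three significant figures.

α = 1 + [I]/Ki = 1 + 1.29/0.504 = 3.560.
For an uncompetitive inhibitor, both parameters are divided by α, giving Vmax/α and Km/α: Km,app = 0.152 μM, Vmax,app = 12.1 mM/s.
v = Vmax,app·[S]/(Km,app + [S]) = 12.1 × 0.783/(0.152 + 0.783) = 10.1 mM/s.

10.1 mM/s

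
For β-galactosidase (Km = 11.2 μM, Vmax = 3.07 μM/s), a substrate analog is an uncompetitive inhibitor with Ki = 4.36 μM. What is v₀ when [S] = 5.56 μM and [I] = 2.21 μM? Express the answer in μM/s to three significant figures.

0.872 μM/s

α = 1 + [I]/Ki = 1 + 2.21/4.36 = 1.507.
For an uncompetitive inhibitor, both parameters are divided by α, giving Vmax/α and Km/α: Km,app = 7.43 μM, Vmax,app = 2.04 μM/s.
v = Vmax,app·[S]/(Km,app + [S]) = 2.04 × 5.56/(7.43 + 5.56) = 0.872 μM/s.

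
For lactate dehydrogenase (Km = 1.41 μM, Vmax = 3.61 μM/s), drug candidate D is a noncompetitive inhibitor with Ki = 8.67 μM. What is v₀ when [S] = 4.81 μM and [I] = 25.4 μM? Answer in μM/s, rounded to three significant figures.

α = 1 + [I]/Ki = 1 + 25.4/8.67 = 3.930.
For a noncompetitive inhibitor, Vmax is reduced to Vmax/α while Km is unchanged: Km,app = 1.41 μM, Vmax,app = 0.919 μM/s.
v = Vmax,app·[S]/(Km,app + [S]) = 0.919 × 4.81/(1.41 + 4.81) = 0.710 μM/s.

0.710 μM/s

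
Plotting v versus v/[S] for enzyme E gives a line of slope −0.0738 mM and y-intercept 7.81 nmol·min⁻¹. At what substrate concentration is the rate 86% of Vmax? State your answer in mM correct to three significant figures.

The Eadie–Hofstee slope gives Km = 0.0738 mM (slope = −Km).
v/Vmax = [S]/(Km+[S]) = 0.86 ⇒ [S] = Km·0.86/(1−0.86) = 0.0738 × 6.143 = 0.453 mM.

0.453 mM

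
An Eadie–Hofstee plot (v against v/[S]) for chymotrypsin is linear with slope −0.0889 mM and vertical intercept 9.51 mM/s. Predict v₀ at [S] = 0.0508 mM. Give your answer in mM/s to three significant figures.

In the Eadie–Hofstee form v = Vmax − Km·(v/[S]), the slope is −Km and the intercept is Vmax, so Km = 0.0889 mM and Vmax = 9.51 mM/s.
v = 9.51 × 0.0508/(0.0889 + 0.0508) = 3.46 mM/s.

3.46 mM/s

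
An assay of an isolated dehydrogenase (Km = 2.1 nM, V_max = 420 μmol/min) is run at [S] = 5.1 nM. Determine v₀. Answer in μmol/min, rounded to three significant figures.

298 μmol/min

[S]/(Km+[S]) = 5.1/7.200 = 0.7083, the fractional saturation.
v = 0.7083 × Vmax = 0.7083 × 420 = 298 μmol/min.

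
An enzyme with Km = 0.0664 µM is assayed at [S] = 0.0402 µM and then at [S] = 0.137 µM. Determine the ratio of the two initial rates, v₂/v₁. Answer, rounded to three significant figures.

The fractional saturations are [S]/(Km+[S]) = 0.0402/0.1066 = 0.3771 and 0.137/0.2034 = 0.6735.
v₂/v₁ is just their ratio: 0.6735/0.3771 = 1.79.

1.79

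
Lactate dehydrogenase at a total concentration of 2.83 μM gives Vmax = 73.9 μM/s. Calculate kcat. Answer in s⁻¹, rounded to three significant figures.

kcat = Vmax/[E]total = 73.9 μM/s / 2.83 μM = 26.1 s⁻¹.

26.1 s⁻¹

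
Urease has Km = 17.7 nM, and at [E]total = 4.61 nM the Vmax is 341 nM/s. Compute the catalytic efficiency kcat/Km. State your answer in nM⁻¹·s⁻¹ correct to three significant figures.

4.18 nM⁻¹·s⁻¹

kcat = Vmax/[E]total = 341/4.61 = 74.0 s⁻¹.
kcat/Km = 74.0/17.7 = 4.18 nM⁻¹·s⁻¹.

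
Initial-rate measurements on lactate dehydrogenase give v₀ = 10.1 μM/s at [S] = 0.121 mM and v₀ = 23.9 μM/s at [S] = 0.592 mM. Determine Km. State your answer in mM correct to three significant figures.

From v = Vmax[S]/(Km+[S]), each point gives Vmax = v(Km+[S])/[S].
Equating: 10.1(Km+0.121)/0.121 = 23.9(Km+0.592)/0.592.
83.47·Km + 10.1 = 40.37·Km + 23.9, so (83.47 − 40.37)·Km = 23.9 − 10.1.
Km = 13.80/43.10 = 0.320 mM; then Vmax = 10.1(0.320+0.121)/0.121 = 36.8 μM/s.

0.320 mM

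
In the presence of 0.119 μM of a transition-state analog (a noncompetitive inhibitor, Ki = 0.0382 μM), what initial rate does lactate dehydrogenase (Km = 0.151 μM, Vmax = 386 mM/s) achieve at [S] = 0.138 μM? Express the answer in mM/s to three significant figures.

44.8 mM/s

With α = 1 + [I]/Ki = 1 + 0.119/0.0382 = 4.115, the noncompetitive rate law is v = (Vmax/α)·[S] / (Km + [S]).
v = (386/4.115)×0.138 / (0.151 + 0.138) = 12.94/0.2890 = 44.8 mM/s.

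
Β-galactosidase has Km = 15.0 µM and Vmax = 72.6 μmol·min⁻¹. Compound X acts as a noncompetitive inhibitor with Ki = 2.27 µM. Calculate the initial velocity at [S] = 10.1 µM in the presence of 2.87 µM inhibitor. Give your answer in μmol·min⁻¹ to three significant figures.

12.9 μmol·min⁻¹

With α = 1 + [I]/Ki = 1 + 2.87/2.27 = 2.264, the noncompetitive rate law is v = (Vmax/α)·[S] / (Km + [S]).
v = (72.6/2.264)×10.1 / (15.0 + 10.1) = 323.8/25.10 = 12.9 μmol·min⁻¹.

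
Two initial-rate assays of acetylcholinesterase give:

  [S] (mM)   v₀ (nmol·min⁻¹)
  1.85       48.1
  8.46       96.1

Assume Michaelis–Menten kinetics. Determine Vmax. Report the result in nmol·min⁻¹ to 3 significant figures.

From v = Vmax[S]/(Km+[S]), each point gives Vmax = v(Km+[S])/[S].
Equating: 48.1(Km+1.85)/1.85 = 96.1(Km+8.46)/8.46.
26.00·Km + 48.1 = 11.36·Km + 96.1, so (26.00 − 11.36)·Km = 96.1 − 48.1.
Km = 48.00/14.64 = 3.28 mM; then Vmax = 48.1(3.28+1.85)/1.85 = 133 nmol·min⁻¹.

133 nmol·min⁻¹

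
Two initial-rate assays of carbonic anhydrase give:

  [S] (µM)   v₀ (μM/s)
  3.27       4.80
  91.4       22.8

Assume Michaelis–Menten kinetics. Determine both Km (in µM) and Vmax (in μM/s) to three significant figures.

In reciprocal form, 1/v = (Km/Vmax)·(1/[S]) + 1/Vmax. The two points give (1/[S], 1/v) = (0.3058, 0.2083) and (0.01094, 0.04386).
Slope = (0.2083 − 0.04386)/(0.3058 − 0.01094) = 0.5578; intercept = 0.2083 − 0.5578×0.3058 = 0.03776.
Vmax = 1/intercept = 26.5 μM/s; Km = slope × Vmax = 0.5578 × 26.5 = 14.8 µM.

Km = 14.8 µM; Vmax = 26.5 μM/s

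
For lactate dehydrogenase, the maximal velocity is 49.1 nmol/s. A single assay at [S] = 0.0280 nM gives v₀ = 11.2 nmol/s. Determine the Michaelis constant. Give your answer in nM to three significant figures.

0.0948 nM

From v = Vmax[S]/(Km+[S]), Km = [S](Vmax − v)/v.
Km = 0.0280 × (49.1 − 11.2) / 11.2 = 1.061/11.2 = 0.0948 nM.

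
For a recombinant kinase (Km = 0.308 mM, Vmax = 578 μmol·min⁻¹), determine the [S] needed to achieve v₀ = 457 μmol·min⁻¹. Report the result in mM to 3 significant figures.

1.16 mM

Rearranging v = Vmax[S]/(Km+[S]) gives [S] = Km·v/(Vmax − v).
[S] = 0.308 × 457 / (578 − 457) = 140.8/121.0 = 1.16 mM.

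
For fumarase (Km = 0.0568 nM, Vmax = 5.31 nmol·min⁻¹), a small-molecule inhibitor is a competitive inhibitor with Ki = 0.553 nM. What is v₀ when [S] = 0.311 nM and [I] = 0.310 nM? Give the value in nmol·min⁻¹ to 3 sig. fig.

4.13 nmol·min⁻¹

With α = 1 + [I]/Ki = 1 + 0.310/0.553 = 1.561, the competitive rate law is v = Vmax[S] / (αKm + [S]).
v = 5.31×0.311 / (1.561×0.0568 + 0.311) = 1.651/0.3996 = 4.13 nmol·min⁻¹.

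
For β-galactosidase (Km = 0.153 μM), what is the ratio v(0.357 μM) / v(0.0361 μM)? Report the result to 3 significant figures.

3.67

Since Vmax cancels, v₂/v₁ = [S]₂(Km+[S]₁) / [S]₁(Km+[S]₂).
= 0.357×(0.153+0.0361) / (0.0361×(0.153+0.357)) = 0.06751/0.01841 = 3.67.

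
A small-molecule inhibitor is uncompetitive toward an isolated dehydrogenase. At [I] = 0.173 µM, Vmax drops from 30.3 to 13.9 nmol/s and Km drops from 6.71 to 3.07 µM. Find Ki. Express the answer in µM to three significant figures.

Uncompetitive: Vmax,app = Vmax/α (and Km,app = Km/α) with α = 1 + [I]/Ki.
α = Vmax/Vmax,app = 30.3/13.9 = 2.180.
Since α = 1 + [I]/Ki, [I]/Ki = 2.180 − 1 = 1.180 and Ki = 0.173/1.180 = 0.147 µM.

0.147 µM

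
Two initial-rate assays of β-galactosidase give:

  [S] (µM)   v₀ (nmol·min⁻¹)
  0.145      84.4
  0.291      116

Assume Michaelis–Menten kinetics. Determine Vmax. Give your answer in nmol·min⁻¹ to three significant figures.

In reciprocal form, 1/v = (Km/Vmax)·(1/[S]) + 1/Vmax. The two points give (1/[S], 1/v) = (6.897, 0.01185) and (3.436, 0.008621).
Slope = (0.01185 − 0.008621)/(6.897 − 3.436) = 0.0009328; intercept = 0.01185 − 0.0009328×6.897 = 0.005415.
Vmax = 1/intercept = 185 nmol·min⁻¹; Km = slope × Vmax = 0.0009328 × 185 = 0.172 µM.

185 nmol·min⁻¹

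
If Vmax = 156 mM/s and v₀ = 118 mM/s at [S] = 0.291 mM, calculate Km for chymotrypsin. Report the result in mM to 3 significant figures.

v/Vmax = 118/156 = 0.7564 = [S]/(Km+[S]).
So Km + [S] = [S]/0.7564 = 0.3847 mM, giving Km = 0.3847 − 0.291 = 0.0937 mM.

0.0937 mM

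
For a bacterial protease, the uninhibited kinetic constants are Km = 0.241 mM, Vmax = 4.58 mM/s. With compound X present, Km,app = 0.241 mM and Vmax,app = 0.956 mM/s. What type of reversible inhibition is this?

noncompetitive

Vmax decreases (4.58 → 0.956 mM/s) while Km is unchanged — pure noncompetitive inhibition.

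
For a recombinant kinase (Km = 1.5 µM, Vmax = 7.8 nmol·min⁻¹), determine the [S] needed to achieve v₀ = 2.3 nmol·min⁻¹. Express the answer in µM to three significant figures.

Rearranging v = Vmax[S]/(Km+[S]) gives [S] = Km·v/(Vmax − v).
[S] = 1.5 × 2.3 / (7.8 − 2.3) = 3.450/5.500 = 0.627 µM.

0.627 µM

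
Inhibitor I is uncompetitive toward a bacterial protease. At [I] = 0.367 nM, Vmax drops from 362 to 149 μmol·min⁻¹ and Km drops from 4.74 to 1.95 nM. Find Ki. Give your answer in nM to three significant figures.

Uncompetitive: Vmax,app = Vmax/α (and Km,app = Km/α) with α = 1 + [I]/Ki.
α = Vmax/Vmax,app = 362/149 = 2.430.
Ki = [I]/(α − 1) = 0.367/1.430 = 0.257 nM.

0.257 nM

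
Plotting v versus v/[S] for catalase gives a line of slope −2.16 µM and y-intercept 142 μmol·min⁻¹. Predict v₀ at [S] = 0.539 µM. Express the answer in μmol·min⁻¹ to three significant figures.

28.4 μmol·min⁻¹

In the Eadie–Hofstee form v = Vmax − Km·(v/[S]), the slope is −Km and the intercept is Vmax, so Km = 2.16 µM and Vmax = 142 μmol·min⁻¹.
v = 142 × 0.539/(2.16 + 0.539) = 28.4 μmol·min⁻¹.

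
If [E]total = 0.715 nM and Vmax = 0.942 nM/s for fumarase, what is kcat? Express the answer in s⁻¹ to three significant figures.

kcat = Vmax/[E]total = 0.942 nM/s / 0.715 nM = 1.32 s⁻¹.

1.32 s⁻¹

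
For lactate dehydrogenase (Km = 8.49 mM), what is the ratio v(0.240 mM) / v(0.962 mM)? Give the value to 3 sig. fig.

The fractional saturations are [S]/(Km+[S]) = 0.962/9.452 = 0.1018 and 0.240/8.730 = 0.02749.
v₂/v₁ is just their ratio: 0.02749/0.1018 = 0.270.

0.270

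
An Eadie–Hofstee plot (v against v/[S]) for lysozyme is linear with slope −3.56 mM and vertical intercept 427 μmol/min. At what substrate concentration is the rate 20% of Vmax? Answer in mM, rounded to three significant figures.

0.890 mM

The Eadie–Hofstee slope gives Km = 3.56 mM (slope = −Km).
v/Vmax = [S]/(Km+[S]) = 0.2 ⇒ [S] = Km·0.2/(1−0.2) = 3.56 × 0.2500 = 0.890 mM.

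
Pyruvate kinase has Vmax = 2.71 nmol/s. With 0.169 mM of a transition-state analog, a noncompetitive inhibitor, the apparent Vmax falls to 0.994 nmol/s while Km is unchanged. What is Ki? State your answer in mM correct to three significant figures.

0.0979 mM

Noncompetitive: Vmax,app = Vmax/α with α = 1 + [I]/Ki.
α = Vmax/Vmax,app = 2.71/0.994 = 2.726.
Since α = 1 + [I]/Ki, [I]/Ki = 2.726 − 1 = 1.726 and Ki = 0.169/1.726 = 0.0979 mM.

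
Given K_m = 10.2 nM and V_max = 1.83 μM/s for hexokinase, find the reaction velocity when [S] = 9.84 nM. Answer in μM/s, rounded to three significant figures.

0.899 μM/s

v = Vmax·[S]/(Km + [S]) = 1.83 × 9.84 / (10.2 + 9.84)
  = 18.01 / 20.04 = 0.899 μM/s.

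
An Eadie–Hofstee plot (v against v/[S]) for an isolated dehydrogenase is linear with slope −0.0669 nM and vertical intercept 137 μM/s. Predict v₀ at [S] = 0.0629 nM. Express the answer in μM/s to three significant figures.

In the Eadie–Hofstee form v = Vmax − Km·(v/[S]), the slope is −Km and the intercept is Vmax, so Km = 0.0669 nM and Vmax = 137 μM/s.
v = 137 × 0.0629/(0.0669 + 0.0629) = 66.4 μM/s.

66.4 μM/s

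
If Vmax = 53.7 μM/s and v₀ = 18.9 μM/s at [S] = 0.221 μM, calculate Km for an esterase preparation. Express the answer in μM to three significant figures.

0.407 μM

From v = Vmax[S]/(Km+[S]), Km = [S](Vmax − v)/v.
Km = 0.221 × (53.7 − 18.9) / 18.9 = 7.691/18.9 = 0.407 μM.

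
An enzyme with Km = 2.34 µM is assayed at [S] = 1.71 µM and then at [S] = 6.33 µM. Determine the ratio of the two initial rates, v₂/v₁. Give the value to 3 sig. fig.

1.73

The fractional saturations are [S]/(Km+[S]) = 1.71/4.050 = 0.4222 and 6.33/8.670 = 0.7301.
v₂/v₁ is just their ratio: 0.7301/0.4222 = 1.73.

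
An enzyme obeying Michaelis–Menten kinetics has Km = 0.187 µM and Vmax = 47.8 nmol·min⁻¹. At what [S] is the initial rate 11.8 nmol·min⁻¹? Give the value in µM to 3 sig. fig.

The required fractional saturation is v/Vmax = 11.8/47.8 = 0.2469.
Then [S]/(Km+[S]) = 0.2469 ⇒ [S] = 0.187 × 0.2469/(1 − 0.2469) = 0.0613 µM.

0.0613 µM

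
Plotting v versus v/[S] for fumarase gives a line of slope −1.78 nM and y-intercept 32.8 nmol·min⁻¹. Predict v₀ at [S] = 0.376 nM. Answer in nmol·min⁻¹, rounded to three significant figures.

In the Eadie–Hofstee form v = Vmax − Km·(v/[S]), the slope is −Km and the intercept is Vmax, so Km = 1.78 nM and Vmax = 32.8 nmol·min⁻¹.
v = 32.8 × 0.376/(1.78 + 0.376) = 5.72 nmol·min⁻¹.

5.72 nmol·min⁻¹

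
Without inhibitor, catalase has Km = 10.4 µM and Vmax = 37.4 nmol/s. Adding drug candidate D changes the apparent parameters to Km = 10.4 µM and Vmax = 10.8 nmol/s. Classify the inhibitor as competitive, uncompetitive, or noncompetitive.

Vmax decreases (37.4 → 10.8 nmol/s) while Km is unchanged — pure noncompetitive inhibition.

noncompetitive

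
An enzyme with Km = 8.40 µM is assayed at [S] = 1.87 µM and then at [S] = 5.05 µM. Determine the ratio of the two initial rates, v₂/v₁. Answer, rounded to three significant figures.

Since Vmax cancels, v₂/v₁ = [S]₂(Km+[S]₁) / [S]₁(Km+[S]₂).
= 5.05×(8.40+1.87) / (1.87×(8.40+5.05)) = 51.86/25.15 = 2.06.

2.06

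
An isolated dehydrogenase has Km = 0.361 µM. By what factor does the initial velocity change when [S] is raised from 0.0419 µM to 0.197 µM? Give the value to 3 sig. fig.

3.39

The fractional saturations are [S]/(Km+[S]) = 0.0419/0.4029 = 0.1040 and 0.197/0.5580 = 0.3530.
v₂/v₁ is just their ratio: 0.3530/0.1040 = 3.39.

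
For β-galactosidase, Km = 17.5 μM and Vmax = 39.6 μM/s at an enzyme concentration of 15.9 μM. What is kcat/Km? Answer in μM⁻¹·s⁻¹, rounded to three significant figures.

kcat = Vmax/[E]total = 39.6/15.9 = 2.49 s⁻¹.
kcat/Km = 2.49/17.5 = 0.142 μM⁻¹·s⁻¹.

0.142 μM⁻¹·s⁻¹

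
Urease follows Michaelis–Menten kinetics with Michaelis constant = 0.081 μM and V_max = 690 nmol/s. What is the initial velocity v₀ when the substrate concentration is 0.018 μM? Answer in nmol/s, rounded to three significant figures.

[S]/(Km+[S]) = 0.018/0.09900 = 0.1818, the fractional saturation.
v = 0.1818 × Vmax = 0.1818 × 690 = 125 nmol/s.

125 nmol/s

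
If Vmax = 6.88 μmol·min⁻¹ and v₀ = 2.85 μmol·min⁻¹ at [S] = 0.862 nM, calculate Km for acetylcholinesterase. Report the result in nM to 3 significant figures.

v/Vmax = 2.85/6.88 = 0.4142 = [S]/(Km+[S]).
So Km + [S] = [S]/0.4142 = 2.081 nM, giving Km = 2.081 − 0.862 = 1.22 nM.

1.22 nM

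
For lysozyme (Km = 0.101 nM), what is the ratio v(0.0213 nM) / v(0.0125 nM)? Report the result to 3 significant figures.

Since Vmax cancels, v₂/v₁ = [S]₂(Km+[S]₁) / [S]₁(Km+[S]₂).
= 0.0213×(0.101+0.0125) / (0.0125×(0.101+0.0213)) = 0.002418/0.001529 = 1.58.

1.58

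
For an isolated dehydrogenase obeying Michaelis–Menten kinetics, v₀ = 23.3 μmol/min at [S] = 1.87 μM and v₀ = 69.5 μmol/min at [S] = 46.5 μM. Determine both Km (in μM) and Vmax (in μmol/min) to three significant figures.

Km = 4.21 μM; Vmax = 75.8 μmol/min

From v = Vmax[S]/(Km+[S]), each point gives Vmax = v(Km+[S])/[S].
Equating: 23.3(Km+1.87)/1.87 = 69.5(Km+46.5)/46.5.
12.46·Km + 23.3 = 1.495·Km + 69.5, so (12.46 − 1.495)·Km = 69.5 − 23.3.
Km = 46.20/10.97 = 4.21 μM; then Vmax = 23.3(4.21+1.87)/1.87 = 75.8 μmol/min.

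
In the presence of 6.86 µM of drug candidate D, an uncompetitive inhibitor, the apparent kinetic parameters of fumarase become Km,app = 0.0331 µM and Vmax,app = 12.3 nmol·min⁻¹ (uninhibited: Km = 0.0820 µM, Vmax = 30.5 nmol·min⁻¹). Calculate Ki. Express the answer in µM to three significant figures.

4.64 µM

Uncompetitive: Vmax,app = Vmax/α (and Km,app = Km/α) with α = 1 + [I]/Ki.
α = Vmax/Vmax,app = 30.5/12.3 = 2.480.
Ki = [I]/(α − 1) = 6.86/1.480 = 4.64 µM.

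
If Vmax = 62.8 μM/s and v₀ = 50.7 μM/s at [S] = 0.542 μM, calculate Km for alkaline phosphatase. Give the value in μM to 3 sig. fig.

From v = Vmax[S]/(Km+[S]), Km = [S](Vmax − v)/v.
Km = 0.542 × (62.8 − 50.7) / 50.7 = 6.558/50.7 = 0.129 μM.

0.129 μM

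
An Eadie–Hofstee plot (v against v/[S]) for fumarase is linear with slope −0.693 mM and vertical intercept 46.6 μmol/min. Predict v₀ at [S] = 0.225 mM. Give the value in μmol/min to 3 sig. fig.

11.4 μmol/min

In the Eadie–Hofstee form v = Vmax − Km·(v/[S]), the slope is −Km and the intercept is Vmax, so Km = 0.693 mM and Vmax = 46.6 μmol/min.
v = 46.6 × 0.225/(0.693 + 0.225) = 11.4 μmol/min.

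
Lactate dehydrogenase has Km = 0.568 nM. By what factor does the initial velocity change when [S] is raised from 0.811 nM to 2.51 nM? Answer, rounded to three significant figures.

The fractional saturations are [S]/(Km+[S]) = 0.811/1.379 = 0.5881 and 2.51/3.078 = 0.8155.
v₂/v₁ is just their ratio: 0.8155/0.5881 = 1.39.

1.39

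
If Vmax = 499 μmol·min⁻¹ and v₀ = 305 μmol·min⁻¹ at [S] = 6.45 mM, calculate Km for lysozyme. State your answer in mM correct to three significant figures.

v/Vmax = 305/499 = 0.6112 = [S]/(Km+[S]).
So Km + [S] = [S]/0.6112 = 10.55 mM, giving Km = 10.55 − 6.45 = 4.10 mM.

4.10 mM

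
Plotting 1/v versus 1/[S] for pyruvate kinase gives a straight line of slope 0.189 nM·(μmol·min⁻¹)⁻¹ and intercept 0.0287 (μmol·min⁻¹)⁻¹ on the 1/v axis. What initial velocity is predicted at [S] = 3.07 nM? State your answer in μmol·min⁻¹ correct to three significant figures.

11.1 μmol·min⁻¹

The y-intercept is 1/Vmax, so Vmax = 1/0.0287 = 34.8 μmol·min⁻¹.
The slope is Km/Vmax, so Km = 0.189 × 34.8 = 6.59 nM.
Then v = 34.8 × 3.07/(6.59 + 3.07) = 11.1 μmol·min⁻¹.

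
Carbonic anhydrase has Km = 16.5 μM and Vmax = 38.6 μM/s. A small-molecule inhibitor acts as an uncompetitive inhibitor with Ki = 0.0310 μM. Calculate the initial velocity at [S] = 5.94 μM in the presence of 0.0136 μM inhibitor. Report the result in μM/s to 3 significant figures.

α = 1 + [I]/Ki = 1 + 0.0136/0.0310 = 1.439.
For an uncompetitive inhibitor, both parameters are divided by α, giving Vmax/α and Km/α: Km,app = 11.5 μM, Vmax,app = 26.8 μM/s.
v = Vmax,app·[S]/(Km,app + [S]) = 26.8 × 5.94/(11.5 + 5.94) = 9.15 μM/s.

9.15 μM/s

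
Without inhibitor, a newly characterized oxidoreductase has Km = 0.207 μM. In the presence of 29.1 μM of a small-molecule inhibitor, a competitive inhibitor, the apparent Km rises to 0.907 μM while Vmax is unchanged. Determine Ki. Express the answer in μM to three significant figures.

8.61 μM

Competitive: Km,app = α·Km with α = 1 + [I]/Ki.
α = Km,app/Km = 0.907/0.207 = 4.382.
Since α = 1 + [I]/Ki, [I]/Ki = 4.382 − 1 = 3.382 and Ki = 29.1/3.382 = 8.61 μM.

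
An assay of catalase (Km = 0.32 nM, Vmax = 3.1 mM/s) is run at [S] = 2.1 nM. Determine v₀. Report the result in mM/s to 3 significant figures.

[S]/(Km+[S]) = 2.1/2.420 = 0.8678, the fractional saturation.
v = 0.8678 × Vmax = 0.8678 × 3.1 = 2.69 mM/s.

2.69 mM/s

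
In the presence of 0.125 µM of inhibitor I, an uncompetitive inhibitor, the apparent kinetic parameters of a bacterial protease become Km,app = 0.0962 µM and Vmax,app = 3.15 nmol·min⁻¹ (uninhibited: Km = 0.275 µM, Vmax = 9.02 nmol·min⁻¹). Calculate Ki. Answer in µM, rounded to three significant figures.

Uncompetitive: Vmax,app = Vmax/α (and Km,app = Km/α) with α = 1 + [I]/Ki.
α = Vmax/Vmax,app = 9.02/3.15 = 2.863.
Ki = [I]/(α − 1) = 0.125/1.863 = 0.0671 µM.

0.0671 µM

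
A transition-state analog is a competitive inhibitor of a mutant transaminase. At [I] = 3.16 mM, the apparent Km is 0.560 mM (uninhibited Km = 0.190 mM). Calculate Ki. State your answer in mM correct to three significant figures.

1.62 mM

Competitive: Km,app = α·Km with α = 1 + [I]/Ki.
α = Km,app/Km = 0.560/0.190 = 2.947.
Ki = [I]/(α − 1) = 3.16/1.947 = 1.62 mM.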